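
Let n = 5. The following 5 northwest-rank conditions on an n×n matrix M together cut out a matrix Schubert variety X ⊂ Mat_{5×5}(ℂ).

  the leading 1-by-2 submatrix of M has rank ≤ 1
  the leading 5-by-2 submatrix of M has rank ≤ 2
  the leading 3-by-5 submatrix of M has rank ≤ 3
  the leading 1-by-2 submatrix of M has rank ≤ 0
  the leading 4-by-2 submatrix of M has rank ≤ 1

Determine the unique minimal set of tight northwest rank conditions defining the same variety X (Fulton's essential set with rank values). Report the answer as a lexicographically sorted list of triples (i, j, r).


Computing R[i][j] = min implied NW-rank bound (n=5, 5 conditions):

  row 1: 0 | 0 | 1 | 1 | 1
  row 2: 1 | 1 | 2 | 2 | 2
  row 3: 1 | 1 | 2 | 3 | 3
  row 4: 1 | 1 | 2 | 3 | 4
  row 5: 1 | 2 | 3 | 4 | 5

reading off 1-entries of Δ²R: w = (3, 1, 4, 5, 2).

2 SE-corners of the 4-cell Rothe diagram give Ess(w):

[(1, 2, 0), (4, 2, 1)]


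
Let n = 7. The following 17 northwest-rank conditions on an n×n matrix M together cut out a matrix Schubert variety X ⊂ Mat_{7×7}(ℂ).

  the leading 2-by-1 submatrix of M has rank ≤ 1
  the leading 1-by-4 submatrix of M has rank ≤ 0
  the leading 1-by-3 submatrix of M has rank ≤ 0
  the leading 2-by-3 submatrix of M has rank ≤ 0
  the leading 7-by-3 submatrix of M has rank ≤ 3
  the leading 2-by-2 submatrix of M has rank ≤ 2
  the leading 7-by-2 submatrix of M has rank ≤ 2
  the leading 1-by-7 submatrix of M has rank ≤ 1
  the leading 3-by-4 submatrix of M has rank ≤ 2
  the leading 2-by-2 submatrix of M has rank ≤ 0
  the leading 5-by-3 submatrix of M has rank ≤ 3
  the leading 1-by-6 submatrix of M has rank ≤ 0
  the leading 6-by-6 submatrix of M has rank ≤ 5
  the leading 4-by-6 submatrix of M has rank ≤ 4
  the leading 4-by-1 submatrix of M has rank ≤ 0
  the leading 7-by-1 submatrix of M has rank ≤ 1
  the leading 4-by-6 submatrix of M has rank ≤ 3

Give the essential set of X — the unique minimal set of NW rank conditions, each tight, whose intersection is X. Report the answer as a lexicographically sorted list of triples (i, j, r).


Reconstructing r_w from the 17 given conditions:

  i=1: 0, 0, 0, 0, 0, 0, 1
  i=2: 0, 0, 0, 1, 1, 1, 2
  i=3: 0, 1, 1, 2, 2, 2, 3
  i=4: 0, 1, 2, 3, 3, 3, 4
  i=5: 1, 2, 3, 4, 4, 4, 5
  i=6: 1, 2, 3, 4, 5, 5, 6
  i=7: 1, 2, 3, 4, 5, 6, 7

reading off 1-entries of Δ²R: w = (7, 4, 2, 3, 1, 5, 6).

Fulton essential set (3 of the 11 Rothe cells):

[(1, 6, 0), (2, 3, 0), (4, 1, 0)]


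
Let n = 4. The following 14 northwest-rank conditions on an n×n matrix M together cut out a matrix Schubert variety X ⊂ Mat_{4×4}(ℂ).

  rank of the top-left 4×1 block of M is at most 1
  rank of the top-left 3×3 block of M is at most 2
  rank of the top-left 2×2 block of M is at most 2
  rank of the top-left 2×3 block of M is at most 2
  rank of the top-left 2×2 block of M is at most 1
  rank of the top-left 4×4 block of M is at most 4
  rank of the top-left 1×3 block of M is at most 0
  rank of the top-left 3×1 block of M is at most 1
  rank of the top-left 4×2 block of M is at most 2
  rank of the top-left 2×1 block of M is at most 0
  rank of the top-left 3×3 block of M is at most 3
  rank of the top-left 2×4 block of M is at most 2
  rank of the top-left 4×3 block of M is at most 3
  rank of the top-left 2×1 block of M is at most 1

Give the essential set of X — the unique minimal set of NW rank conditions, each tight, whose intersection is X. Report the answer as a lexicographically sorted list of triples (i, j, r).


Propagating the 14 rank bounds to every northwest block:

  0 | 0 | 0 | 1
  0 | 1 | 1 | 2
  1 | 2 | 2 | 3
  1 | 2 | 3 | 4

hence w(1..4) = (4, 2, 1, 3).

Fulton essential set (2 of the 4 Rothe cells):

[(1, 3, 0), (2, 1, 0)]


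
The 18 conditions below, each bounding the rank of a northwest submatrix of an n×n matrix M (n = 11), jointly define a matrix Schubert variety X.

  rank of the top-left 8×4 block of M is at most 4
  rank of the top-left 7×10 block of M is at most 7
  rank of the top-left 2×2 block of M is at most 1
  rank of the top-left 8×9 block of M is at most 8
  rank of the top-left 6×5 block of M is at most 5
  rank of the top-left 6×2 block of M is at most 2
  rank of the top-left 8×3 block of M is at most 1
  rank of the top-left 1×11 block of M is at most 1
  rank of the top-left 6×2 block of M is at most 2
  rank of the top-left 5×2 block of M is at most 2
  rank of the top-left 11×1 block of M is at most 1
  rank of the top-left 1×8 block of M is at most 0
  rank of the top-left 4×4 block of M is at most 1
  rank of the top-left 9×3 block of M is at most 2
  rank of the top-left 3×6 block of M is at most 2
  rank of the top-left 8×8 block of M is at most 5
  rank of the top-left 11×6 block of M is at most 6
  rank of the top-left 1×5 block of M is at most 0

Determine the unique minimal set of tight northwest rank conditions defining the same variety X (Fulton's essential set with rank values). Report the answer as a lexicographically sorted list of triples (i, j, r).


Rank table r_w(11×11) implied by the 18 constraints:

  0  0  0  0  0  0  0  0  1  1  1
  1  1  1  1  1  1  1  1  2  2  2
  1  1  1  1  2  2  2  2  3  3  3
  1  1  1  1  2  3  3  3  4  4  4
  1  1  1  2  3  4  4  4  5  5  5
  1  1  1  2  3  4  5  5  6  6  6
  1  1  1  2  3  4  5  5  6  7  7
  1  1  1  2  3  4  5  5  6  7  8
  1  2  2  3  4  5  6  6  7  8  9
  1  2  3  4  5  6  7  7  8  9  10
  1  2  3  4  5  6  7  8  9  10  11

giving w = (9, 1, 5, 6, 4, 7, 10, 11, 2, 3, 8) via Δ²R.

Fulton essential set (4 of the 24 Rothe cells):

[(1, 8, 0), (4, 4, 1), (8, 3, 1), (8, 8, 5)]


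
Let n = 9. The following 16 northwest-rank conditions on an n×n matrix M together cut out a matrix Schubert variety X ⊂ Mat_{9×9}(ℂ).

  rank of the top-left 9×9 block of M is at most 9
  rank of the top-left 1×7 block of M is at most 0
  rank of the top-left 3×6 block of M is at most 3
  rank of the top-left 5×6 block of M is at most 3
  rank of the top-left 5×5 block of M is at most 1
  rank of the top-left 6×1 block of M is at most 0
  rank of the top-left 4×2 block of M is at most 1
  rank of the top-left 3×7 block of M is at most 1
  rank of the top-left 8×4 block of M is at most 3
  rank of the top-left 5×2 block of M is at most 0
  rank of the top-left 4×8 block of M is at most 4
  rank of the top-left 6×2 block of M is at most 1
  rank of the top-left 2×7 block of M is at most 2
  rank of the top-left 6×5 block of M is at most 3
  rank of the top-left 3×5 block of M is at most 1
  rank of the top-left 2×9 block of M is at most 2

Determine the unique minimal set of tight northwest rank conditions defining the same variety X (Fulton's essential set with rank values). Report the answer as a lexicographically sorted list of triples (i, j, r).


The tightest implied rank at each (i,j), from the 16 conditions:

  i=1: 0 | 0 | 0 | 0 | 0 | 0 | 0 | 1 | 1
  i=2: 0 | 0 | 1 | 1 | 1 | 1 | 1 | 2 | 2
  i=3: 0 | 0 | 1 | 1 | 1 | 1 | 1 | 2 | 3
  i=4: 0 | 0 | 1 | 1 | 1 | 2 | 2 | 3 | 4
  i=5: 0 | 0 | 1 | 1 | 1 | 2 | 3 | 4 | 5
  i=6: 0 | 1 | 2 | 2 | 2 | 3 | 4 | 5 | 6
  i=7: 1 | 2 | 3 | 3 | 3 | 4 | 5 | 6 | 7
  i=8: 1 | 2 | 3 | 3 | 4 | 5 | 6 | 7 | 8
  i=9: 1 | 2 | 3 | 4 | 5 | 6 | 7 | 8 | 9

giving w = (8, 3, 9, 6, 7, 2, 1, 5, 4) via Δ²R.

Rothe diagram D(w) (25 cells), 6 SE-corners (essential conditions):

[(1, 7, 0), (3, 7, 1), (5, 2, 0), (5, 5, 1), (6, 1, 0), (8, 4, 3)]


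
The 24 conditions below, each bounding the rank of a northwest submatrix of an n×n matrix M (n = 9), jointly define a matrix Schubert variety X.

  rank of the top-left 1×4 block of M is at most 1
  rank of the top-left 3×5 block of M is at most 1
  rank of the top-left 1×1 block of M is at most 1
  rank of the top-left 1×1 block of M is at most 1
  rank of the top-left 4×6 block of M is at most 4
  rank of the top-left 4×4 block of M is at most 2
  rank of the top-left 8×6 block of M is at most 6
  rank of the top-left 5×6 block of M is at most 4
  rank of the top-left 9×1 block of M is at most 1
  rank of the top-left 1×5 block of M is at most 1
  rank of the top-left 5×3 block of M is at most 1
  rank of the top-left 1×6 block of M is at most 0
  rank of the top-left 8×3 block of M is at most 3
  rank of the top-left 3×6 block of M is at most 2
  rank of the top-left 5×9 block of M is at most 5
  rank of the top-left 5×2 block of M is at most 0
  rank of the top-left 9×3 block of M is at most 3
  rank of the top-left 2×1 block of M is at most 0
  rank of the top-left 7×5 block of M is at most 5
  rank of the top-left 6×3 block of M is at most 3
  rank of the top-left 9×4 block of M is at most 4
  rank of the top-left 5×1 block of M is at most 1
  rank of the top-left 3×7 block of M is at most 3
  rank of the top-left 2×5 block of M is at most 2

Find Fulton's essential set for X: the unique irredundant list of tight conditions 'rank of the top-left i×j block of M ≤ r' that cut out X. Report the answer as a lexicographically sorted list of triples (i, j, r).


Propagating the 24 rank bounds to every northwest block:

  row 1: 0, 0, 0, 0, 0, 0, 1, 1, 1
  row 2: 0, 0, 1, 1, 1, 1, 2, 2, 2
  row 3: 0, 0, 1, 1, 1, 2, 3, 3, 3
  row 4: 0, 0, 1, 2, 2, 3, 4, 4, 4
  row 5: 0, 0, 1, 2, 3, 4, 5, 5, 5
  row 6: 1, 1, 2, 3, 4, 5, 6, 6, 6
  row 7: 1, 2, 3, 4, 5, 6, 7, 7, 7
  row 8: 1, 2, 3, 4, 5, 6, 7, 8, 8
  row 9: 1, 2, 3, 4, 5, 6, 7, 8, 9

reading off 1-entries of Δ²R: w = (7, 3, 6, 4, 5, 1, 2, 8, 9).

|D(w)|=16, |Ess(w)|=3:

[(1, 6, 0), (3, 5, 1), (5, 2, 0)]


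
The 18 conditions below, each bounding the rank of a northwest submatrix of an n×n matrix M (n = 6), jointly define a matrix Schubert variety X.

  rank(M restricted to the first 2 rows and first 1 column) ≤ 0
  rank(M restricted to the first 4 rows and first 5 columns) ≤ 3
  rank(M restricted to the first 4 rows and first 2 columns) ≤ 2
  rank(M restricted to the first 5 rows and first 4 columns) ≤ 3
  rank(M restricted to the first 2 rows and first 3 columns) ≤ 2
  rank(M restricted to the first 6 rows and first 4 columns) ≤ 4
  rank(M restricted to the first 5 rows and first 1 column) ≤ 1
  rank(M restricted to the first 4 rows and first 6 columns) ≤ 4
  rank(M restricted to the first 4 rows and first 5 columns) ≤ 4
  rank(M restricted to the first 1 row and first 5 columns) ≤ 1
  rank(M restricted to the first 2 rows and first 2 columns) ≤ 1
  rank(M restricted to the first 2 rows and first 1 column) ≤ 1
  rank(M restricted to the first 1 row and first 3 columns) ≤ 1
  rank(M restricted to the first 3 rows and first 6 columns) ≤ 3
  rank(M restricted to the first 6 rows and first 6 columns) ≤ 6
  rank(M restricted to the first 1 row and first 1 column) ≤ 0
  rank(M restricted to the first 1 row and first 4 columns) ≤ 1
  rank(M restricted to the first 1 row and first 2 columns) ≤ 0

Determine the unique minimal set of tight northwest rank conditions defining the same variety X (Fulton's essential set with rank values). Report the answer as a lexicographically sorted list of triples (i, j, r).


Computing R[i][j] = min implied NW-rank bound (n=6, 18 conditions):

  i=1: 0 | 0 | 1 | 1 | 1 | 1
  i=2: 0 | 1 | 2 | 2 | 2 | 2
  i=3: 1 | 2 | 3 | 3 | 3 | 3
  i=4: 1 | 2 | 3 | 3 | 3 | 4
  i=5: 1 | 2 | 3 | 3 | 4 | 5
  i=6: 1 | 2 | 3 | 4 | 5 | 6

so w = (3, 2, 1, 6, 5, 4).

D(w) has 6 cells with 4 SE-corners; essential set:

[(1, 2, 0), (2, 1, 0), (4, 5, 3), (5, 4, 3)]


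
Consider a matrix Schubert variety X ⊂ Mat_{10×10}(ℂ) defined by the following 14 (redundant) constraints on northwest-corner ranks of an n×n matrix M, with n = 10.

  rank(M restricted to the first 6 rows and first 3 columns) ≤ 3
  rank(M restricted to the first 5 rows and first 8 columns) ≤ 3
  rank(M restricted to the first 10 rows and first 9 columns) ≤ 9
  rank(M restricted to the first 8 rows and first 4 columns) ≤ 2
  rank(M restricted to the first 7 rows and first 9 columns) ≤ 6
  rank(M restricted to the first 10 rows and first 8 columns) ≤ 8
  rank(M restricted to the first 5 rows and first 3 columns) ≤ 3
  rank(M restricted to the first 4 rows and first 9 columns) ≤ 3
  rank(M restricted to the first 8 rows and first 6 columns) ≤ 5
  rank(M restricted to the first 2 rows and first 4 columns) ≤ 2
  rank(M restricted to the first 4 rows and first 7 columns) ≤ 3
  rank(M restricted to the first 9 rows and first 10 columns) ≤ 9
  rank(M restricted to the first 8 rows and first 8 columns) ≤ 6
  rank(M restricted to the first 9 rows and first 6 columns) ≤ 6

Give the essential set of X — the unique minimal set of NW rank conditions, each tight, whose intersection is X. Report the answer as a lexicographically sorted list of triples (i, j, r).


Propagating the 14 rank bounds to every northwest block:

  row 1: 1, 1, 1, 1, 1, 1, 1, 1, 1, 1
  row 2: 1, 2, 2, 2, 2, 2, 2, 2, 2, 2
  row 3: 1, 2, 2, 2, 3, 3, 3, 3, 3, 3
  row 4: 1, 2, 2, 2, 3, 3, 3, 3, 3, 4
  row 5: 1, 2, 2, 2, 3, 3, 3, 3, 4, 5
  row 6: 1, 2, 2, 2, 3, 4, 4, 4, 5, 6
  row 7: 1, 2, 2, 2, 3, 4, 5, 5, 6, 7
  row 8: 1, 2, 2, 2, 3, 4, 5, 6, 7, 8
  row 9: 1, 2, 3, 3, 4, 5, 6, 7, 8, 9
  row 10: 1, 2, 3, 4, 5, 6, 7, 8, 9, 10

so w = (1, 2, 5, 10, 9, 6, 7, 8, 3, 4).

Rothe diagram D(w) (19 cells), 3 SE-corners (essential conditions):

[(4, 9, 3), (5, 8, 3), (8, 4, 2)]


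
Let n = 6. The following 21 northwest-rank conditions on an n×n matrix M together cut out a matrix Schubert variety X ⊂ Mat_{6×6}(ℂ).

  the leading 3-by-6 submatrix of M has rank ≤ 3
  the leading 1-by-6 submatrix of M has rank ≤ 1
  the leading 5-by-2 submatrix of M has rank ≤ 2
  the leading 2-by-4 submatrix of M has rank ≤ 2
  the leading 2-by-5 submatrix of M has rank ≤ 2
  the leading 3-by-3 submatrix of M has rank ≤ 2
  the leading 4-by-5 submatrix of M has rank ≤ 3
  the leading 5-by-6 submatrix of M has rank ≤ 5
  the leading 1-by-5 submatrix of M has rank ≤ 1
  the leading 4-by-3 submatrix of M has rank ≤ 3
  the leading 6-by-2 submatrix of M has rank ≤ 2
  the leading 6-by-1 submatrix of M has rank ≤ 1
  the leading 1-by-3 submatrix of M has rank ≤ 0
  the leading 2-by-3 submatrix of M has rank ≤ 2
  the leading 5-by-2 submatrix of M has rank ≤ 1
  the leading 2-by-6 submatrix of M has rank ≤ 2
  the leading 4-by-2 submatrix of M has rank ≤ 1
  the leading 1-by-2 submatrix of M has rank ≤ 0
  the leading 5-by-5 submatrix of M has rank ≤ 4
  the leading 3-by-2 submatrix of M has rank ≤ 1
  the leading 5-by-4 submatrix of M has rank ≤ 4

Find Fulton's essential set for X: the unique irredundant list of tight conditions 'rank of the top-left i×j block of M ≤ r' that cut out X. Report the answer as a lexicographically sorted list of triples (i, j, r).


Reconstructing r_w from the 21 given conditions:

  row 1: 0, 0, 0, 1, 1, 1
  row 2: 1, 1, 1, 2, 2, 2
  row 3: 1, 1, 2, 3, 3, 3
  row 4: 1, 1, 2, 3, 3, 4
  row 5: 1, 1, 2, 3, 4, 5
  row 6: 1, 2, 3, 4, 5, 6

so w = (4, 1, 3, 6, 5, 2).

Fulton essential set (3 of the 7 Rothe cells):

[(1, 3, 0), (4, 5, 3), (5, 2, 1)]


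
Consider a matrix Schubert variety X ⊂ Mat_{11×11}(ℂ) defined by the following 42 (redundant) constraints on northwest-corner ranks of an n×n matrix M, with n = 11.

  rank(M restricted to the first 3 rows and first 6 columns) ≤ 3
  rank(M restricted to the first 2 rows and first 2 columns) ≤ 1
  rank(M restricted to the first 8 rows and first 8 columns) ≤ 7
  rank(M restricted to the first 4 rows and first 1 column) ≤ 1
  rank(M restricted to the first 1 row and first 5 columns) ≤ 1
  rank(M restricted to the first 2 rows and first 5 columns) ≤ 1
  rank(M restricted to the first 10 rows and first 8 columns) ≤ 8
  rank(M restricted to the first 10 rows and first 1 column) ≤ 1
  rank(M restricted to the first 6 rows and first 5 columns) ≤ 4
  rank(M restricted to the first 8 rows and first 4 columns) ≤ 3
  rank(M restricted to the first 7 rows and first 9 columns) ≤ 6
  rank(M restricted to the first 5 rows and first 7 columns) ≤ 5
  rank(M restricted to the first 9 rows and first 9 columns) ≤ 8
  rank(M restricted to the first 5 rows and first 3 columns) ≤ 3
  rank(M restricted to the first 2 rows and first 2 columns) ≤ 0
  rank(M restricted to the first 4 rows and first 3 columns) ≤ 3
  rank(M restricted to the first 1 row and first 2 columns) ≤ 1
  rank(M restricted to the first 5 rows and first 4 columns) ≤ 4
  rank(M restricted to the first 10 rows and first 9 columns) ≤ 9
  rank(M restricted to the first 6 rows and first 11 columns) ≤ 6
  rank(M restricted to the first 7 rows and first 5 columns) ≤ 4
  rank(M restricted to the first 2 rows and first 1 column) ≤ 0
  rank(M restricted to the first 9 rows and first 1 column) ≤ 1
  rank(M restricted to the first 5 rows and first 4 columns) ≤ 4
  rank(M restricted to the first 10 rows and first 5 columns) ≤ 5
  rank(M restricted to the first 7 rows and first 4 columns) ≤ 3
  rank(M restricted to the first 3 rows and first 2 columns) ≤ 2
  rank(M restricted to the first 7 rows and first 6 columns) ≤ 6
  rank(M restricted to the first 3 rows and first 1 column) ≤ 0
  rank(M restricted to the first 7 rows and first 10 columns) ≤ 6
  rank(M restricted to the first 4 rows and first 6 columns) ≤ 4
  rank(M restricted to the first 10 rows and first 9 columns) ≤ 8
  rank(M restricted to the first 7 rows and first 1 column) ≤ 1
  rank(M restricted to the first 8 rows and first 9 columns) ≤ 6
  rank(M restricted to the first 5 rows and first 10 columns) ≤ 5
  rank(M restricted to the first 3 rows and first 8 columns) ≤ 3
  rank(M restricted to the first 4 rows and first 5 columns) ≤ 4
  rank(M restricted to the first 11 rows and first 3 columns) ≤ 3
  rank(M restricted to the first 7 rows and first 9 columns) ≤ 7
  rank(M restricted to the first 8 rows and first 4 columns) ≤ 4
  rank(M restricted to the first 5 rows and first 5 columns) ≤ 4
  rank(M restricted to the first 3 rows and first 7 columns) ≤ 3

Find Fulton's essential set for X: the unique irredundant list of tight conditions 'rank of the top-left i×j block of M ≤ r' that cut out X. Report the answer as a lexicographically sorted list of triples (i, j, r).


Computing R[i][j] = min implied NW-rank bound (n=11, 42 conditions):

  0 | 0 | 1 | 1 | 1 | 1 | 1 | 1 | 1 | 1 | 1
  0 | 0 | 1 | 1 | 1 | 2 | 2 | 2 | 2 | 2 | 2
  0 | 1 | 2 | 2 | 2 | 3 | 3 | 3 | 3 | 3 | 3
  1 | 2 | 3 | 3 | 3 | 4 | 4 | 4 | 4 | 4 | 4
  1 | 2 | 3 | 3 | 4 | 5 | 5 | 5 | 5 | 5 | 5
  1 | 2 | 3 | 3 | 4 | 5 | 6 | 6 | 6 | 6 | 6
  1 | 2 | 3 | 3 | 4 | 5 | 6 | 6 | 6 | 6 | 7
  1 | 2 | 3 | 3 | 4 | 5 | 6 | 6 | 6 | 7 | 8
  1 | 2 | 3 | 4 | 5 | 6 | 7 | 7 | 7 | 8 | 9
  1 | 2 | 3 | 4 | 5 | 6 | 7 | 8 | 8 | 9 | 10
  1 | 2 | 3 | 4 | 5 | 6 | 7 | 8 | 9 | 10 | 11

hence w(1..11) = (3, 6, 2, 1, 5, 7, 11, 10, 4, 8, 9).

ℓ(w)=16; the 6 essential cells (i,j,r):

[(2, 2, 0), (2, 5, 1), (3, 1, 0), (7, 10, 6), (8, 4, 3), (8, 9, 6)]


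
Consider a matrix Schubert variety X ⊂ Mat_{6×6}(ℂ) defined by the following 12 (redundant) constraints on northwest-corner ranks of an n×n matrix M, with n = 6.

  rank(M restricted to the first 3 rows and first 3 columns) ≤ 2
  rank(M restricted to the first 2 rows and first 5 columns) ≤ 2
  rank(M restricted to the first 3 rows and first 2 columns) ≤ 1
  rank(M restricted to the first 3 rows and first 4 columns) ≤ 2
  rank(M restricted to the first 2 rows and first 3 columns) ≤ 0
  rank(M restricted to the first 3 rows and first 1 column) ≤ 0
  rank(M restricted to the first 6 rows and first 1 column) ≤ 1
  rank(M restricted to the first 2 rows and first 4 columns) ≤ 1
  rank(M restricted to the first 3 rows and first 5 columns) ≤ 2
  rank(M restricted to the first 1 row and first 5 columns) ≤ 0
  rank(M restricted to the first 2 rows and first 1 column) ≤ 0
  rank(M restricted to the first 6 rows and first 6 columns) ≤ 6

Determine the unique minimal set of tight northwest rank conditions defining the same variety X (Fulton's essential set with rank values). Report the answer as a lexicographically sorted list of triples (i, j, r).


Rank table r_w(6×6) implied by the 12 constraints:

  i=1: 0 | 0 | 0 | 0 | 0 | 1
  i=2: 0 | 0 | 0 | 1 | 1 | 2
  i=3: 0 | 1 | 1 | 2 | 2 | 3
  i=4: 1 | 2 | 2 | 3 | 3 | 4
  i=5: 1 | 2 | 3 | 4 | 4 | 5
  i=6: 1 | 2 | 3 | 4 | 5 | 6

reading off 1-entries of Δ²R: w = (6, 4, 2, 1, 3, 5).

3 SE-corners of the 9-cell Rothe diagram give Ess(w):

[(1, 5, 0), (2, 3, 0), (3, 1, 0)]


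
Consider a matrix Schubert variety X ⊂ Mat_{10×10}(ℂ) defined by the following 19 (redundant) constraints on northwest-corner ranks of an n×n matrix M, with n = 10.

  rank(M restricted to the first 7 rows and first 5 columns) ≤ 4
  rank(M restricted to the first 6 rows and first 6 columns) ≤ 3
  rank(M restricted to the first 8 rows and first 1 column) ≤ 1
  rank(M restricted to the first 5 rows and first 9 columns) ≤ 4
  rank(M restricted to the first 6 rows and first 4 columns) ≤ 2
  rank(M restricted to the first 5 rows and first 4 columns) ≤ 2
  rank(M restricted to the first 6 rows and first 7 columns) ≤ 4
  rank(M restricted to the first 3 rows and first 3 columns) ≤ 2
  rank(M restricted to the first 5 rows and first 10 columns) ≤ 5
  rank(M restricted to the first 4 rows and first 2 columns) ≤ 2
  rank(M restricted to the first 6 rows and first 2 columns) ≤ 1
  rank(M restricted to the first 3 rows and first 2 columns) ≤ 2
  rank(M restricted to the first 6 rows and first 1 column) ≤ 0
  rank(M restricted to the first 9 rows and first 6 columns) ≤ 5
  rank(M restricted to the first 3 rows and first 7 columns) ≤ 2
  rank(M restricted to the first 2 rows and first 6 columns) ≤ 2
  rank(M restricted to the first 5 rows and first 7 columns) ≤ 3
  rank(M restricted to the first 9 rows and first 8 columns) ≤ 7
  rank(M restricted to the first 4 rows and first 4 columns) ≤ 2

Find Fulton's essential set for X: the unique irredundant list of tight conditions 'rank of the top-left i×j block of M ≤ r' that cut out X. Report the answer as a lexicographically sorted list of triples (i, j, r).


Reconstructing r_w from the 19 given conditions:

  i=1: 0 | 1 | 1 | 1 | 1 | 1 | 1 | 1 | 1 | 1
  i=2: 0 | 1 | 2 | 2 | 2 | 2 | 2 | 2 | 2 | 2
  i=3: 0 | 1 | 2 | 2 | 2 | 2 | 2 | 3 | 3 | 3
  i=4: 0 | 1 | 2 | 2 | 3 | 3 | 3 | 4 | 4 | 4
  i=5: 0 | 1 | 2 | 2 | 3 | 3 | 3 | 4 | 4 | 5
  i=6: 0 | 1 | 2 | 2 | 3 | 3 | 4 | 5 | 5 | 6
  i=7: 1 | 2 | 3 | 3 | 4 | 4 | 5 | 6 | 6 | 7
  i=8: 1 | 2 | 3 | 4 | 5 | 5 | 6 | 7 | 7 | 8
  i=9: 1 | 2 | 3 | 4 | 5 | 5 | 6 | 7 | 8 | 9
  i=10: 1 | 2 | 3 | 4 | 5 | 6 | 7 | 8 | 9 | 10

so w = (2, 3, 8, 5, 10, 7, 1, 4, 9, 6).

|D(w)|=18, |Ess(w)|=7:

[(3, 7, 2), (5, 7, 3), (5, 9, 4), (6, 1, 0), (6, 4, 2), (6, 6, 3), (9, 6, 5)]


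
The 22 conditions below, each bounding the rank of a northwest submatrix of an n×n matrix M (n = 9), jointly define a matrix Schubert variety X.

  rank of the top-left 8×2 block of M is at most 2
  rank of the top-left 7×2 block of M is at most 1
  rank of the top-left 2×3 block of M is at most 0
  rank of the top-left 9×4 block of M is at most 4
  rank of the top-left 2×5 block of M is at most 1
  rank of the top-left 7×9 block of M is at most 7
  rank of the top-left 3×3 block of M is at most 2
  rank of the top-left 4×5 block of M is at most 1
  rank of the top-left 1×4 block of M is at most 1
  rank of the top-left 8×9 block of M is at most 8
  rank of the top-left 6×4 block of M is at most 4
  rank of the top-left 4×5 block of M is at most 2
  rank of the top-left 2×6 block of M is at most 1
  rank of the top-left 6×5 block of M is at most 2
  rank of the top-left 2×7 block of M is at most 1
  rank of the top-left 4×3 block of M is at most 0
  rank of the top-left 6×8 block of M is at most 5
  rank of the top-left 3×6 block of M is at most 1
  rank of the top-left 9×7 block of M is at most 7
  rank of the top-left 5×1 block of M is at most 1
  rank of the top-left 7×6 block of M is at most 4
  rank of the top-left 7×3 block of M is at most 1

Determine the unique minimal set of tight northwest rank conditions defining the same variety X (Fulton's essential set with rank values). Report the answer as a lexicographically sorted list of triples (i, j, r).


Rank table r_w(9×9) implied by the 22 constraints:

  0  0  0  1  1  1  1  1  1
  0  0  0  1  1  1  1  2  2
  0  0  0  1  1  1  2  3  3
  0  0  0  1  1  2  3  4  4
  1  1  1  2  2  3  4  5  5
  1  1  1  2  2  3  4  5  6
  1  1  1  2  3  4  5  6  7
  1  2  2  3  4  5  6  7  8
  1  2  3  4  5  6  7  8  9

hence w(1..9) = (4, 8, 7, 6, 1, 9, 5, 2, 3).

Rothe diagram D(w) (23 cells), 6 SE-corners (essential conditions):

[(2, 7, 1), (3, 6, 1), (4, 3, 0), (4, 5, 1), (6, 5, 2), (7, 3, 1)]


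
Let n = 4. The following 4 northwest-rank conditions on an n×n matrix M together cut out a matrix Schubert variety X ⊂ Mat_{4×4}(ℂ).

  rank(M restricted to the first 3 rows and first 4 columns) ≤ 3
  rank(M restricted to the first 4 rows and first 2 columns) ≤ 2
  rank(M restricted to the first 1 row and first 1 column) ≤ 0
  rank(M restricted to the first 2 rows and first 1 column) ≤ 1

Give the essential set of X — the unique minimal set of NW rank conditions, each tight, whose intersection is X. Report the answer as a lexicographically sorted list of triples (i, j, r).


Rank table r_w(4×4) implied by the 4 constraints:

  0, 1, 1, 1
  1, 2, 2, 2
  1, 2, 3, 3
  1, 2, 3, 4

second differences of R give the permutation w = (2, 1, 3, 4).

ℓ(w)=1; the 1 essential cell (i,j,r):

[(1, 1, 0)]


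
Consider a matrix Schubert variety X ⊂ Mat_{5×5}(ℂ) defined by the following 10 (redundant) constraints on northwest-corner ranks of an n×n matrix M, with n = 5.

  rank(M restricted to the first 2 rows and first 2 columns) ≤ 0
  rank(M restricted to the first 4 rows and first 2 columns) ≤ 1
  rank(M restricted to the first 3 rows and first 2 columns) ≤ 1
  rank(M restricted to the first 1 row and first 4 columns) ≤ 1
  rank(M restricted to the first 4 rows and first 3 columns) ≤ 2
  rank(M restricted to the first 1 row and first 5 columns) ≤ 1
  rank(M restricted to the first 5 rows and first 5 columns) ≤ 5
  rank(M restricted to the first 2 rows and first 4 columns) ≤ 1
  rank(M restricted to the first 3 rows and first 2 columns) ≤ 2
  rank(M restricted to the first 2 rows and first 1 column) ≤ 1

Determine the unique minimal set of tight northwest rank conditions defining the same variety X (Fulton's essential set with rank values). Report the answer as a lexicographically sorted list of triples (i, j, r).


The tightest implied rank at each (i,j), from the 10 conditions:

  row 1: 0 | 0 | 1 | 1 | 1
  row 2: 0 | 0 | 1 | 1 | 2
  row 3: 1 | 1 | 2 | 2 | 3
  row 4: 1 | 1 | 2 | 3 | 4
  row 5: 1 | 2 | 3 | 4 | 5

reading off 1-entries of Δ²R: w = (3, 5, 1, 4, 2).

D(w) has 6 cells with 3 SE-corners; essential set:

[(2, 2, 0), (2, 4, 1), (4, 2, 1)]


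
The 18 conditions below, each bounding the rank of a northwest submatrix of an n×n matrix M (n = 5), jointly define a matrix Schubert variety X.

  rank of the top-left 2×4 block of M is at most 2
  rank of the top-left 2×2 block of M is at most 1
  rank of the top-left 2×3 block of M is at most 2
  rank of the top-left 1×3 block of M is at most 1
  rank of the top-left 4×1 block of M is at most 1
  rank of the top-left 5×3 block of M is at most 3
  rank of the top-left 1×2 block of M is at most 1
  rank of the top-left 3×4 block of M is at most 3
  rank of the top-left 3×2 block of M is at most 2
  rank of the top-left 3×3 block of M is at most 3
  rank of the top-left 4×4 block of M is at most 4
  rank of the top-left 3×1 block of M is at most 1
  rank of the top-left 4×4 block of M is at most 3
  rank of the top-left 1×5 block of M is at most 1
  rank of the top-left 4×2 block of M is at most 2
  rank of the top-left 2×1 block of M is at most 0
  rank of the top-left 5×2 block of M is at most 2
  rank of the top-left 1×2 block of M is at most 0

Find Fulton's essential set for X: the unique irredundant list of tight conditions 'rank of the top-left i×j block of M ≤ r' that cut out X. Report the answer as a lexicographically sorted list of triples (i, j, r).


Rank table r_w(5×5) implied by the 18 constraints:

  i=1: 0, 0, 1, 1, 1
  i=2: 0, 1, 2, 2, 2
  i=3: 1, 2, 3, 3, 3
  i=4: 1, 2, 3, 3, 4
  i=5: 1, 2, 3, 4, 5

giving w = (3, 2, 1, 5, 4) via Δ²R.

|D(w)|=4, |Ess(w)|=3:

[(1, 2, 0), (2, 1, 0), (4, 4, 3)]


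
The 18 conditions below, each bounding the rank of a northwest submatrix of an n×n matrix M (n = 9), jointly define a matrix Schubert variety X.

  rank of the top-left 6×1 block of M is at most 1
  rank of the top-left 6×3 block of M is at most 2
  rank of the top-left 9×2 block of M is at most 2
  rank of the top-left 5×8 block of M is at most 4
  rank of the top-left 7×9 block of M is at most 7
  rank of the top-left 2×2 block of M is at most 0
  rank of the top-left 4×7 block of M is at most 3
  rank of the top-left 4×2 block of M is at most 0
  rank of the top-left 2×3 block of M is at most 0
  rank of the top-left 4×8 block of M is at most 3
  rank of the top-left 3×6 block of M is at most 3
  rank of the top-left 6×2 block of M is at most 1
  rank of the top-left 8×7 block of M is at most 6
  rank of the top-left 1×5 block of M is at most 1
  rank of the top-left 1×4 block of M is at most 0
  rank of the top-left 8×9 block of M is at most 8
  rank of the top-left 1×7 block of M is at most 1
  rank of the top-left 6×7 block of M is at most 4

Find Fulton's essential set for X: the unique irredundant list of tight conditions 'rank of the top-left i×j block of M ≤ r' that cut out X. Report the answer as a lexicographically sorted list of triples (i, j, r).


Rank table r_w(9×9) implied by the 18 constraints:

  row 1: 0, 0, 0, 0, 1, 1, 1, 1, 1
  row 2: 0, 0, 0, 1, 2, 2, 2, 2, 2
  row 3: 0, 0, 1, 2, 3, 3, 3, 3, 3
  row 4: 0, 0, 1, 2, 3, 3, 3, 3, 4
  row 5: 1, 1, 2, 3, 4, 4, 4, 4, 5
  row 6: 1, 1, 2, 3, 4, 4, 4, 5, 6
  row 7: 1, 2, 3, 4, 5, 5, 5, 6, 7
  row 8: 1, 2, 3, 4, 5, 6, 6, 7, 8
  row 9: 1, 2, 3, 4, 5, 6, 7, 8, 9

so w = (5, 4, 3, 9, 1, 8, 2, 6, 7).

6 SE-corners of the 17-cell Rothe diagram give Ess(w):

[(1, 4, 0), (2, 3, 0), (4, 2, 0), (4, 8, 3), (6, 2, 1), (6, 7, 4)]


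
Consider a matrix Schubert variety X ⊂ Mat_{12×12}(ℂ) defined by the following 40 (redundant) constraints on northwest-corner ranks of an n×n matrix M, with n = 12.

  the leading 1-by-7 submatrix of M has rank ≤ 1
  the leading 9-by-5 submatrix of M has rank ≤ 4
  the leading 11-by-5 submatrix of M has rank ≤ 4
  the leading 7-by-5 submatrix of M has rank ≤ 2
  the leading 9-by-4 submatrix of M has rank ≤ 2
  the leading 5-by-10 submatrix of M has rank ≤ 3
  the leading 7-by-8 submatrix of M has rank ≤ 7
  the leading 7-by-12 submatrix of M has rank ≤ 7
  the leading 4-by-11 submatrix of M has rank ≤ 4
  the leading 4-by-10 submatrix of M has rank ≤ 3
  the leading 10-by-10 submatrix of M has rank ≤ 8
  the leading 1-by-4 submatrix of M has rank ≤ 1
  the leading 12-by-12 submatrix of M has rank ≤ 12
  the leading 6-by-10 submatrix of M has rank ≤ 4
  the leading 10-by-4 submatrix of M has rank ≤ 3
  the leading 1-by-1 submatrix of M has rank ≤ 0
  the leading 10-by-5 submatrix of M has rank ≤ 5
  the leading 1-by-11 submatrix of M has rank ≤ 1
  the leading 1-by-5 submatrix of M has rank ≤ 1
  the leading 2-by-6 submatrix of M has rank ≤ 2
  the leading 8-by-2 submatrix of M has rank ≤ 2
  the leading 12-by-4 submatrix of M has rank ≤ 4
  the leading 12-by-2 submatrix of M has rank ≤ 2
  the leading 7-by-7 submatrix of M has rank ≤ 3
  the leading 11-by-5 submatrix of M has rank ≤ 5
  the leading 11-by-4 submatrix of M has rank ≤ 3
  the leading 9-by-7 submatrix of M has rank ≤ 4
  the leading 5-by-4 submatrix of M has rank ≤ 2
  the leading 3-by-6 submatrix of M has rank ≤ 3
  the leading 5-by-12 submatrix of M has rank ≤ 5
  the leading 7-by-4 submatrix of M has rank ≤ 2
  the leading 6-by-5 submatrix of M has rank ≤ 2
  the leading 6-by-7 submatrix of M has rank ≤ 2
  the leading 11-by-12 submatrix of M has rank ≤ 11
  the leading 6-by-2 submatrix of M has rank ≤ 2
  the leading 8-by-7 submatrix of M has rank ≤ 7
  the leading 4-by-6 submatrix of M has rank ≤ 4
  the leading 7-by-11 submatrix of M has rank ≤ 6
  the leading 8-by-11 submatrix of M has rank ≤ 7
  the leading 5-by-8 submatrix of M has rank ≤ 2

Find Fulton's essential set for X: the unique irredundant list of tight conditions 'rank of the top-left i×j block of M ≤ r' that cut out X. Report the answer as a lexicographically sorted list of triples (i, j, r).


Computing R[i][j] = min implied NW-rank bound (n=12, 40 conditions):

  row 1: 0  1  1  1  1  1  1  1  1  1  1  1
  row 2: 1  2  2  2  2  2  2  2  2  2  2  2
  row 3: 1  2  2  2  2  2  2  2  3  3  3  3
  row 4: 1  2  2  2  2  2  2  2  3  3  4  4
  row 5: 1  2  2  2  2  2  2  2  3  3  4  5
  row 6: 1  2  2  2  2  2  2  3  4  4  5  6
  row 7: 1  2  2  2  2  3  3  4  5  5  6  7
  row 8: 1  2  2  2  3  4  4  5  6  6  7  8
  row 9: 1  2  2  2  3  4  4  5  6  7  8  9
  row 10: 1  2  3  3  4  5  5  6  7  8  9  10
  row 11: 1  2  3  3  4  5  6  7  8  9  10  11
  row 12: 1  2  3  4  5  6  7  8  9  10  11  12

hence w(1..12) = (2, 1, 9, 11, 12, 8, 6, 5, 10, 3, 7, 4).

D(w) has 35 cells with 8 SE-corners; essential set:

[(1, 1, 0), (5, 8, 2), (5, 10, 3), (6, 7, 2), (7, 5, 2), (9, 4, 2), (9, 7, 4), (11, 4, 3)]


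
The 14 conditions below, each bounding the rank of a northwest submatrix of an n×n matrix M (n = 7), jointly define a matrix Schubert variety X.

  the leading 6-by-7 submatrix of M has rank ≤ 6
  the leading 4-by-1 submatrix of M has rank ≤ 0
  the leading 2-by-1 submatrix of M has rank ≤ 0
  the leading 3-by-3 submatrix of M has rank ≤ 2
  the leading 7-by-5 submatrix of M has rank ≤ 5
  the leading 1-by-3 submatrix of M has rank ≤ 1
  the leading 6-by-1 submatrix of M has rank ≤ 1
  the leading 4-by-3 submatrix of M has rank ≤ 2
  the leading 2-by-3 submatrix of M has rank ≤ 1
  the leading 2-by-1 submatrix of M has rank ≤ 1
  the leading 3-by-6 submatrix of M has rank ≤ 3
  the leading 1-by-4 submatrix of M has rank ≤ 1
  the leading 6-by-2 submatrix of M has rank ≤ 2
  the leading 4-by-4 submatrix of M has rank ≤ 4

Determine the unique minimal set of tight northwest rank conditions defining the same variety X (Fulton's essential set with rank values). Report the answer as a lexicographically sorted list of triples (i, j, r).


The tightest implied rank at each (i,j), from the 14 conditions:

  0 | 1 | 1 | 1 | 1 | 1 | 1
  0 | 1 | 1 | 2 | 2 | 2 | 2
  0 | 1 | 2 | 3 | 3 | 3 | 3
  0 | 1 | 2 | 3 | 4 | 4 | 4
  1 | 2 | 3 | 4 | 5 | 5 | 5
  1 | 2 | 3 | 4 | 5 | 6 | 6
  1 | 2 | 3 | 4 | 5 | 6 | 7

reading off 1-entries of Δ²R: w = (2, 4, 3, 5, 1, 6, 7).

|D(w)|=5, |Ess(w)|=2:

[(2, 3, 1), (4, 1, 0)]


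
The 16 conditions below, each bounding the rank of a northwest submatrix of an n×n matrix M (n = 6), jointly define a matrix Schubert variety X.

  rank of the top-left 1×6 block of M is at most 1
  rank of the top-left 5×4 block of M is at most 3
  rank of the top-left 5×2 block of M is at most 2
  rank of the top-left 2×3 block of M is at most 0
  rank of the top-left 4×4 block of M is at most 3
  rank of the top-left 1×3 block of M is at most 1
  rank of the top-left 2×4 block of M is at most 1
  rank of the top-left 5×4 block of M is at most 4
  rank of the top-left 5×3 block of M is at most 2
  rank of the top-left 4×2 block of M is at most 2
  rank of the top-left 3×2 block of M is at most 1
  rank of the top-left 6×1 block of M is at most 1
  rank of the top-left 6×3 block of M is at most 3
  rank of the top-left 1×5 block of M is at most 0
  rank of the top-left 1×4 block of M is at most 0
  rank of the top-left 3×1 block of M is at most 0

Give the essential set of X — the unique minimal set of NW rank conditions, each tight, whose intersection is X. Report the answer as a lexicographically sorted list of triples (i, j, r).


The tightest implied rank at each (i,j), from the 16 conditions:

  i=1: 0 0 0 0 0 1
  i=2: 0 0 0 1 1 2
  i=3: 0 1 1 2 2 3
  i=4: 1 2 2 3 3 4
  i=5: 1 2 2 3 4 5
  i=6: 1 2 3 4 5 6

reading off 1-entries of Δ²R: w = (6, 4, 2, 1, 5, 3).

ℓ(w)=10; the 4 essential cells (i,j,r):

[(1, 5, 0), (2, 3, 0), (3, 1, 0), (5, 3, 2)]


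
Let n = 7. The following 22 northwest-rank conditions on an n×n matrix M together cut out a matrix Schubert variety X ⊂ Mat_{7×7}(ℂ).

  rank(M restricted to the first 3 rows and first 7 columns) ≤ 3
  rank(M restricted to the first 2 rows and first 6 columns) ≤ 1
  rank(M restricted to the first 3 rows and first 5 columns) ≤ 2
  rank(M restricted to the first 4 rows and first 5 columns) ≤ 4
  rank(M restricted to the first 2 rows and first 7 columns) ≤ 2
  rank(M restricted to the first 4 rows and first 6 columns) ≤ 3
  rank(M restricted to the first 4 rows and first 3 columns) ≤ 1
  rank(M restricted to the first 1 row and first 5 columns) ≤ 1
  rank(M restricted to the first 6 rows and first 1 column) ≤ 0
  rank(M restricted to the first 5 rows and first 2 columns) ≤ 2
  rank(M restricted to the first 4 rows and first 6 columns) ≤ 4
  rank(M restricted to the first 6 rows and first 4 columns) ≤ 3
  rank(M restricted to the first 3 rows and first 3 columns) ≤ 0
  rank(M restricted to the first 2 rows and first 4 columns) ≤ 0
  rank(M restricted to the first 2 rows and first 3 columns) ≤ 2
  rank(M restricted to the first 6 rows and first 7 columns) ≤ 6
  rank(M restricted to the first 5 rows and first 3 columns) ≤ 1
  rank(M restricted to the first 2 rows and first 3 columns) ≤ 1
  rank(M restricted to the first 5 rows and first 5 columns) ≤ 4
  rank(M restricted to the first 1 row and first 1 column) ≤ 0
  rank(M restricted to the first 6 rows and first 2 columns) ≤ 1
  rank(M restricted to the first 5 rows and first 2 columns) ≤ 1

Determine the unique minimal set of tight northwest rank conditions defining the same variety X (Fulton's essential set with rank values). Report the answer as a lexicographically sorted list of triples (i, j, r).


Recovering R(i,j) via the rank-extension bound from the 22 conditions:

  row 1: 0  0  0  0  1  1  1
  row 2: 0  0  0  0  1  1  2
  row 3: 0  0  0  1  2  2  3
  row 4: 0  1  1  2  3  3  4
  row 5: 0  1  1  2  3  4  5
  row 6: 0  1  2  3  4  5  6
  row 7: 1  2  3  4  5  6  7

reading off 1-entries of Δ²R: w = (5, 7, 4, 2, 6, 3, 1).

Fulton essential set (5 of the 16 Rothe cells):

[(2, 4, 0), (2, 6, 1), (3, 3, 0), (5, 3, 1), (6, 1, 0)]


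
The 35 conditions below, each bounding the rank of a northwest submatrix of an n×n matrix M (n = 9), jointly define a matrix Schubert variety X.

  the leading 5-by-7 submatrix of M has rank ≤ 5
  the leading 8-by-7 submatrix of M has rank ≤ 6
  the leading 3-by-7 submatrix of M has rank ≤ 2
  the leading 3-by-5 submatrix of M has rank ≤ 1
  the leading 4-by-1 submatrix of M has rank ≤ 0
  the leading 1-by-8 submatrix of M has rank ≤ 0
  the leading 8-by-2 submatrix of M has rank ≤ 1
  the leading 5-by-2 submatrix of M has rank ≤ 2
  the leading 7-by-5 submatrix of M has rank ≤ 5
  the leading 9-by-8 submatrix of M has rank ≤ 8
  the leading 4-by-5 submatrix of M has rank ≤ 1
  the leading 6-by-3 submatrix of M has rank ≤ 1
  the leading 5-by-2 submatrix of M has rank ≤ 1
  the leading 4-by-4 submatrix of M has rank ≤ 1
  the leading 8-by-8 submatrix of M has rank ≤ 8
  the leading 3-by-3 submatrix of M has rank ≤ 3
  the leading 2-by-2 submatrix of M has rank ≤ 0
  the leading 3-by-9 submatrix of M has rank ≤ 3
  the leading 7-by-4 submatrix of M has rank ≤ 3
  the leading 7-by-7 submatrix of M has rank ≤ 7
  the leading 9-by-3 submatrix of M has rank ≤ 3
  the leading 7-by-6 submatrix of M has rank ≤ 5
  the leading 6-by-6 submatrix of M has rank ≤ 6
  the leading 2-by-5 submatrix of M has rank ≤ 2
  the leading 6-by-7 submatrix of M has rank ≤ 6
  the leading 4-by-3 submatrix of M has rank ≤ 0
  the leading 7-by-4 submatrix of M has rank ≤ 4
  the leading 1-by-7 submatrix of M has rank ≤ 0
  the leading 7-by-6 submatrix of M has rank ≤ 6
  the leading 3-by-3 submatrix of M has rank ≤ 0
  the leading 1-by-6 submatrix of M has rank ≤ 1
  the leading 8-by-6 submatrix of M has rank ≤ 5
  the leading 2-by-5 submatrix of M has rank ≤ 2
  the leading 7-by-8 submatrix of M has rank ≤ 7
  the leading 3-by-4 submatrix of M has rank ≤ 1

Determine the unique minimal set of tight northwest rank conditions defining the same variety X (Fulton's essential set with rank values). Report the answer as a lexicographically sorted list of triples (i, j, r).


Rank table r_w(9×9) implied by the 35 constraints:

  0, 0, 0, 0, 0, 0, 0, 0, 1
  0, 0, 0, 1, 1, 1, 1, 1, 2
  0, 0, 0, 1, 1, 2, 2, 2, 3
  0, 0, 0, 1, 1, 2, 3, 3, 4
  1, 1, 1, 2, 2, 3, 4, 4, 5
  1, 1, 1, 2, 3, 4, 5, 5, 6
  1, 1, 2, 3, 4, 5, 6, 6, 7
  1, 1, 2, 3, 4, 5, 6, 7, 8
  1, 2, 3, 4, 5, 6, 7, 8, 9

reading off 1-entries of Δ²R: w = (9, 4, 6, 7, 1, 5, 3, 8, 2).

|D(w)|=23, |Ess(w)|=5:

[(1, 8, 0), (4, 3, 0), (4, 5, 1), (6, 3, 1), (8, 2, 1)]
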